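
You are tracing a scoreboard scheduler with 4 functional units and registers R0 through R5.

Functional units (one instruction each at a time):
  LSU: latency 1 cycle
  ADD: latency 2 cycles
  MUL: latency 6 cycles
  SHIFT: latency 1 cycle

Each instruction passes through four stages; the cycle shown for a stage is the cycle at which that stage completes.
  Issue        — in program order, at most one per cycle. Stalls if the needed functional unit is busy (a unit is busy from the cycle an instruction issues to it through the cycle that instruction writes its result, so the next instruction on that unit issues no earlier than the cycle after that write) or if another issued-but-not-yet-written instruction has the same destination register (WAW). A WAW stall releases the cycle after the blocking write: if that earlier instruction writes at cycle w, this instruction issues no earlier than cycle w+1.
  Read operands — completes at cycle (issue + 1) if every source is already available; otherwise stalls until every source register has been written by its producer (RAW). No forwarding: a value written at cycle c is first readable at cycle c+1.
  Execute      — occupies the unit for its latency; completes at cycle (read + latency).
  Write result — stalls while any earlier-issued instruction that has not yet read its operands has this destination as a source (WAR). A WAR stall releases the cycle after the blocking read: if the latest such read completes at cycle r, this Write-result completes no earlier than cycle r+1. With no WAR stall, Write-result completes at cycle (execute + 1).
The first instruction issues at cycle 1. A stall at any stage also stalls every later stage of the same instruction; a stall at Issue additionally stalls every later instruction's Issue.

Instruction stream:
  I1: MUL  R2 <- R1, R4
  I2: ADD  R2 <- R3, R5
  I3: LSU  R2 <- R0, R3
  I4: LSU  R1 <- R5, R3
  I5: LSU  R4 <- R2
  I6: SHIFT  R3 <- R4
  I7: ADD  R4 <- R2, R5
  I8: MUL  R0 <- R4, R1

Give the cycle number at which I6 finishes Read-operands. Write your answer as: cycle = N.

cycle = 27

[I1] 1/2/8/9
[I2] 10/11/13/14  (WAW R2: wait I1 write@9)
[I3] 15/16/17/18  (WAW R2: wait I2 write@14)
[I4] 19/20/21/22  (struct: LSU busy until I3 writes@18)
[I5] 23/24/25/26  (struct: LSU busy until I4 writes@22)
[I6] 24/27/28/29  (RAW R4: wait I5 write@26)
[I7] 27/28/30/31  (WAW R4: wait I5 write@26)
[I8] 28/32/38/39  (RAW R4: wait I7 write@31)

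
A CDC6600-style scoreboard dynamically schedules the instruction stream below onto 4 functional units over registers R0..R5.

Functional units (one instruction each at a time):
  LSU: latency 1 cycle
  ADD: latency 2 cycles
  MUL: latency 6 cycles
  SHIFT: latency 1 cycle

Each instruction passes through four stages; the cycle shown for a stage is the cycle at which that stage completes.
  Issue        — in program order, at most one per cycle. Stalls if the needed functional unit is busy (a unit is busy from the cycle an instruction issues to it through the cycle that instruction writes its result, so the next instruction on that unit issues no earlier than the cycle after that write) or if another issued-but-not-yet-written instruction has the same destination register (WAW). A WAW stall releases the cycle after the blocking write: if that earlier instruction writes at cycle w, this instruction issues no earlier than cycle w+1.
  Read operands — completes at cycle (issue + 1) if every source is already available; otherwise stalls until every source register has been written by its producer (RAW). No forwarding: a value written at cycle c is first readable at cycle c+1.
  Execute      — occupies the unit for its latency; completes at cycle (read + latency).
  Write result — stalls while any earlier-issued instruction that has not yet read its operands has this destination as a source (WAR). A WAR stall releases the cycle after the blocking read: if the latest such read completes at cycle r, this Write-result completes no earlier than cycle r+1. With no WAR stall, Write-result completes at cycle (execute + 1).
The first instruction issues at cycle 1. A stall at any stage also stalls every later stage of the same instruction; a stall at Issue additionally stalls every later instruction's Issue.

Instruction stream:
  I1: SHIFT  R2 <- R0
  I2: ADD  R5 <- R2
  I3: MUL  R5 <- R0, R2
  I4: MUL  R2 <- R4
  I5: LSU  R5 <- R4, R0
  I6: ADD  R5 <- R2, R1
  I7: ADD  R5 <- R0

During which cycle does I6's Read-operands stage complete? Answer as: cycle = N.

cycle = 27

c1: I1→SHIFT
c2: I1 RO; I2→ADD
c3: I1 EX
c4: I1 WR R2
c5: I2 RO
c7: I2 EX
c8: I2 WR R5
c9: I3→MUL
c10: I3 RO
c16: I3 EX
c17: I3 WR R5
c18: I4→MUL
c19: I4 RO; I5→LSU
c20: I5 RO
c21: I5 EX
c22: I5 WR R5
c23: I6→ADD
c25: I4 EX
c26: I4 WR R2
c27: I6 RO
c29: I6 EX
c30: I6 WR R5
c31: I7→ADD
c32: I7 RO
c34: I7 EX
c35: I7 WR R5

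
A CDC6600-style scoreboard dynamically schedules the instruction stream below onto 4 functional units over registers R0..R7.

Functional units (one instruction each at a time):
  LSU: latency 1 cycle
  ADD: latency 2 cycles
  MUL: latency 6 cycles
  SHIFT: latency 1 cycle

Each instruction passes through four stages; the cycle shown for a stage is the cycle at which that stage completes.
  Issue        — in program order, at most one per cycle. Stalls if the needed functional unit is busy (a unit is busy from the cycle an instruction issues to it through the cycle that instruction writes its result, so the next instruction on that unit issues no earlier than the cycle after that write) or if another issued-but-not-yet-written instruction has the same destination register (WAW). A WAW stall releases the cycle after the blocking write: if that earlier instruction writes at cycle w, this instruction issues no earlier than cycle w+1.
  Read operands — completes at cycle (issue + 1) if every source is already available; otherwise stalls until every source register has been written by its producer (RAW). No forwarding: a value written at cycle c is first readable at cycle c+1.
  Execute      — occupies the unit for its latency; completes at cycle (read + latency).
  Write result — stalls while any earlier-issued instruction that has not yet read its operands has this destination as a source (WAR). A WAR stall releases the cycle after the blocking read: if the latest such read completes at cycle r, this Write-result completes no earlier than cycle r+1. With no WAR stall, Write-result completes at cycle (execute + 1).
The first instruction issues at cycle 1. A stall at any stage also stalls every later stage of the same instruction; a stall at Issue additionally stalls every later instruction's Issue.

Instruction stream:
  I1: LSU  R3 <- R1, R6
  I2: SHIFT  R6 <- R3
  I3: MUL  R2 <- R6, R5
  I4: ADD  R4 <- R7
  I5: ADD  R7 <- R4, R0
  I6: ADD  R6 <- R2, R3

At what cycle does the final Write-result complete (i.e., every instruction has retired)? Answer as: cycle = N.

[1] I1 issues→LSU
[2] I1 reads | I2 issues→SHIFT
[3] I1 exec-done | I3 issues→MUL
[4] I1 writes R3 | I4 issues→ADD
[5] I2 reads | I4 reads
[6] I2 exec-done
[7] I2 writes R6 | I4 exec-done
[8] I3 reads | I4 writes R4
[9] I5 issues→ADD
[10] I5 reads
[12] I5 exec-done
[13] I5 writes R7
[14] I3 exec-done | I6 issues→ADD
[15] I3 writes R2
[16] I6 reads
[18] I6 exec-done
[19] I6 writes R6

cycle = 19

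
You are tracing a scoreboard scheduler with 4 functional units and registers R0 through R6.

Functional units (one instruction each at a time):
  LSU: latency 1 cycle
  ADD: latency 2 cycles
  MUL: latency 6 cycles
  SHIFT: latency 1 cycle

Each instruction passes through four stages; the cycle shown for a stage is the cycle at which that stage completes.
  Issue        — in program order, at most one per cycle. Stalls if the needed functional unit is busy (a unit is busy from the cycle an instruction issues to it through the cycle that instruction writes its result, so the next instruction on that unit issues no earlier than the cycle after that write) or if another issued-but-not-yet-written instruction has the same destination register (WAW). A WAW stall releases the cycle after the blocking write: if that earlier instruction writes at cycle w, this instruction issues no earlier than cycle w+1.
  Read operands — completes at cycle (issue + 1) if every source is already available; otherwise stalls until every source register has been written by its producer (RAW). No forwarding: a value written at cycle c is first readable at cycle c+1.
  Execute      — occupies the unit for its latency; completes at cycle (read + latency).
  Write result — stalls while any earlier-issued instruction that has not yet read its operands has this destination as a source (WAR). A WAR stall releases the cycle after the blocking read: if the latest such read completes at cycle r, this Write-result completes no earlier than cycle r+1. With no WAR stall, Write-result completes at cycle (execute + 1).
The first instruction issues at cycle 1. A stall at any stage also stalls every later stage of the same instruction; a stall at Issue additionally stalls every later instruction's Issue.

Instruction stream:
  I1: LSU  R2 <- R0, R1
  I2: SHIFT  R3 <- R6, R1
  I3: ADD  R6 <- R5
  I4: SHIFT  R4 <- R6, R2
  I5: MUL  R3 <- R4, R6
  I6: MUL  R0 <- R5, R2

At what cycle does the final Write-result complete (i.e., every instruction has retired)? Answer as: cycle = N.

cycle 1: I1 issues→LSU
cycle 2: I1 reads; I2 issues→SHIFT
cycle 3: I1 exec-done; I2 reads; I3 issues→ADD
cycle 4: I1 writes R2; I2 exec-done; I3 reads
cycle 5: I2 writes R3
cycle 6: I3 exec-done; I4 issues→SHIFT
cycle 7: I3 writes R6; I5 issues→MUL
cycle 8: I4 reads
cycle 9: I4 exec-done
cycle 10: I4 writes R4
cycle 11: I5 reads
cycle 17: I5 exec-done
cycle 18: I5 writes R3
cycle 19: I6 issues→MUL
cycle 20: I6 reads
cycle 26: I6 exec-done
cycle 27: I6 writes R0

cycle = 27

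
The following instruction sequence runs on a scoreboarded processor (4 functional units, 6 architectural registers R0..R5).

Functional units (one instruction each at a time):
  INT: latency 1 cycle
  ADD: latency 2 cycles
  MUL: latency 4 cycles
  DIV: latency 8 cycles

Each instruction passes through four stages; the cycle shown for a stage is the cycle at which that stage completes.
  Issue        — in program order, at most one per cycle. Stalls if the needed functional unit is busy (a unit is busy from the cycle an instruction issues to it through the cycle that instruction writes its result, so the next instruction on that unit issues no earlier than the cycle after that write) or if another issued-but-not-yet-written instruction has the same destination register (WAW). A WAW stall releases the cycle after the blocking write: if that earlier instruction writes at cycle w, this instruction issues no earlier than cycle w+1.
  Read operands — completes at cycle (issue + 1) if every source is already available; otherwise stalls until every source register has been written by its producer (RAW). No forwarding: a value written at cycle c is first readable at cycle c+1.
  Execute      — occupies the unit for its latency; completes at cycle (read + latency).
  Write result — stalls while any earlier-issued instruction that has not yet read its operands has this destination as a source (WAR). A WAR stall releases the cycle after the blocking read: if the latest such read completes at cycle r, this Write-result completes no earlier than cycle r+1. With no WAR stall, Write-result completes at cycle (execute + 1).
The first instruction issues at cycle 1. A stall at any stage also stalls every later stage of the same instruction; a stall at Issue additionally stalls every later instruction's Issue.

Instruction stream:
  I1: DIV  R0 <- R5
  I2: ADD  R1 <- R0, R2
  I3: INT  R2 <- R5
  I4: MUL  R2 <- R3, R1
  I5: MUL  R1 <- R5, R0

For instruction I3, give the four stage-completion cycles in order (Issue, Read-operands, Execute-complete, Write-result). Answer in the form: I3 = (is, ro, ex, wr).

I1 -> (1, 2, 10, 11)
I2 -> (2, 12, 14, 15)  // RAW R0: wait I1 write@11
I3 -> (3, 4, 5, 13)  // WAR R2: wait I2 read@12
I4 -> (14, 16, 20, 21)  // WAW R2: wait I3 write@13, RAW R1: wait I2 write@15
I5 -> (22, 23, 27, 28)  // struct: MUL busy until I4 writes@21

I3 = (3, 4, 5, 13)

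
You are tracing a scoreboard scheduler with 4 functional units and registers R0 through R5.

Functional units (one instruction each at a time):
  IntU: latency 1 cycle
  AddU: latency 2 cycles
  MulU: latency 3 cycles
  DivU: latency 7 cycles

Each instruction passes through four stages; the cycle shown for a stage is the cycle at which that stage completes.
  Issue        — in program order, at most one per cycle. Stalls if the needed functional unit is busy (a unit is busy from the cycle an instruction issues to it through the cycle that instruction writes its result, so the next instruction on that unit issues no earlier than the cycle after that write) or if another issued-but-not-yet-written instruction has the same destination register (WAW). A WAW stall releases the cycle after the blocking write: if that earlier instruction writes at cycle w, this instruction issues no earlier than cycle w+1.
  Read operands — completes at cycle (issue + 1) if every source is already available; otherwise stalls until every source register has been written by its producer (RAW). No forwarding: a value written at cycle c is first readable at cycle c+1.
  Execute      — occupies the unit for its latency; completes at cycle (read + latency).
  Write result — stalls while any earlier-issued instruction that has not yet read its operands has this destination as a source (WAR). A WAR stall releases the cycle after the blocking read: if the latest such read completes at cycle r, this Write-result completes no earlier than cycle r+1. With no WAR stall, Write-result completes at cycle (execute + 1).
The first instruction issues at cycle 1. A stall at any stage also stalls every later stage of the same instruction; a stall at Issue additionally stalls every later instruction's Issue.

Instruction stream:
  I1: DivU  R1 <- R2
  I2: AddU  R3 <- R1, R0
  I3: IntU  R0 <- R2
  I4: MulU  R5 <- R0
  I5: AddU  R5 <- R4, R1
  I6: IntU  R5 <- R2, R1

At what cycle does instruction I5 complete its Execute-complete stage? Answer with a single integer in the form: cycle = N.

cycle = 21

I1: IS=1 RO=2 EX=9 WR=10
I2: IS=2 RO=11 EX=13 WR=14  [RAW R1: wait I1 write@10]
I3: IS=3 RO=4 EX=5 WR=12  [WAR R0: wait I2 read@11]
I4: IS=4 RO=13 EX=16 WR=17  [RAW R0: wait I3 write@12]
I5: IS=18 RO=19 EX=21 WR=22  [WAW R5: wait I4 write@17]
I6: IS=23 RO=24 EX=25 WR=26  [WAW R5: wait I5 write@22]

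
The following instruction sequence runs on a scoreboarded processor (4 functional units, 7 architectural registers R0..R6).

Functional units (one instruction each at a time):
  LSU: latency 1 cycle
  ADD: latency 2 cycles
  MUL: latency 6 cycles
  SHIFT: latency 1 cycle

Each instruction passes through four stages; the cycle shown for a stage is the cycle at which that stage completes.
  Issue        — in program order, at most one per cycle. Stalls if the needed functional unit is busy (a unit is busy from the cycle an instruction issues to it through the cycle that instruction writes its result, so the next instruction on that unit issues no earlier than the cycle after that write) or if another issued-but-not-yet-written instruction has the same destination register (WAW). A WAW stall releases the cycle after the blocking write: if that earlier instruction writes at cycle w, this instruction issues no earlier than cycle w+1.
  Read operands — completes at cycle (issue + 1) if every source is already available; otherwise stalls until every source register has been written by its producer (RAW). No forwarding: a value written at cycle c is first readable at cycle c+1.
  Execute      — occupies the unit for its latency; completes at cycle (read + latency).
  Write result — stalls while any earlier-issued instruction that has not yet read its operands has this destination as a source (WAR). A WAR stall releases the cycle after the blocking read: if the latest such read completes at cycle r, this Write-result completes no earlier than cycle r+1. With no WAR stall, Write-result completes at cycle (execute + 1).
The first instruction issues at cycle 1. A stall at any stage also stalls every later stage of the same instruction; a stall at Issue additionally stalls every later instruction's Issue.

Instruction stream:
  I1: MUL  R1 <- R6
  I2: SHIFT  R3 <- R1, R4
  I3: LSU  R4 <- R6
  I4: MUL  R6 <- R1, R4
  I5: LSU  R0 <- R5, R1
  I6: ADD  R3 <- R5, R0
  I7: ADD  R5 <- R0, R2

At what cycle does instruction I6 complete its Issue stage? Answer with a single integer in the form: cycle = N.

cycle = 13

I1  is:1  ro:2  ex:8  wr:9
I2  is:2  ro:10  ex:11  wr:12  — RAW R1: wait I1 write@9
I3  is:3  ro:4  ex:5  wr:11  — WAR R4: wait I2 read@10
I4  is:10  ro:12  ex:18  wr:19  — struct: MUL busy until I1 writes@9, RAW R4: wait I3 write@11
I5  is:12  ro:13  ex:14  wr:15  — struct: LSU busy until I3 writes@11
I6  is:13  ro:16  ex:18  wr:19  — RAW R0: wait I5 write@15
I7  is:20  ro:21  ex:23  wr:24  — struct: ADD busy until I6 writes@19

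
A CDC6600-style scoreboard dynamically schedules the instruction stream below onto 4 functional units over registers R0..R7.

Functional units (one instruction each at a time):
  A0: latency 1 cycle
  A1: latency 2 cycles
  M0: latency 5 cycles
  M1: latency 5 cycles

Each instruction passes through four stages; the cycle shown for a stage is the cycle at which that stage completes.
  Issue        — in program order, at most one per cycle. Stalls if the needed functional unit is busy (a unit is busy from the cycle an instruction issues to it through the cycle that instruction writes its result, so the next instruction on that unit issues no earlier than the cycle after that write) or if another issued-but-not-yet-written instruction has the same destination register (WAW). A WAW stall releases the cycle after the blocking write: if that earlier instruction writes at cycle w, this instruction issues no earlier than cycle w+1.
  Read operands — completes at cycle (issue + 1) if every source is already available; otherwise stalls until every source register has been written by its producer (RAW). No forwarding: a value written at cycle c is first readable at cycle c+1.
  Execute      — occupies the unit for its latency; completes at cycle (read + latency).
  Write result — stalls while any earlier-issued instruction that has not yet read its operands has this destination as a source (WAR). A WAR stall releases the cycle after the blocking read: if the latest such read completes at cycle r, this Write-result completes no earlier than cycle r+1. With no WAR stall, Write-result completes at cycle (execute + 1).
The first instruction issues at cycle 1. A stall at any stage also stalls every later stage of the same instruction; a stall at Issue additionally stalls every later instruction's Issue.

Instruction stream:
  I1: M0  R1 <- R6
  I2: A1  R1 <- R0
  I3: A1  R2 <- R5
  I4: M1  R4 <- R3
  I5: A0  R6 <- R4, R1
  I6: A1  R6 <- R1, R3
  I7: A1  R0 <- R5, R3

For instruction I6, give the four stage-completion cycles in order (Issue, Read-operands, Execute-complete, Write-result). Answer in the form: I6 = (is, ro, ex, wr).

I1: IS=1 RO=2 EX=7 WR=8
I2: IS=9 RO=10 EX=12 WR=13  [WAW R1: wait I1 write@8]
I3: IS=14 RO=15 EX=17 WR=18  [struct: A1 busy until I2 writes@13]
I4: IS=15 RO=16 EX=21 WR=22
I5: IS=16 RO=23 EX=24 WR=25  [RAW R4: wait I4 write@22]
I6: IS=26 RO=27 EX=29 WR=30  [WAW R6: wait I5 write@25]
I7: IS=31 RO=32 EX=34 WR=35  [struct: A1 busy until I6 writes@30]

I6 = (26, 27, 29, 30)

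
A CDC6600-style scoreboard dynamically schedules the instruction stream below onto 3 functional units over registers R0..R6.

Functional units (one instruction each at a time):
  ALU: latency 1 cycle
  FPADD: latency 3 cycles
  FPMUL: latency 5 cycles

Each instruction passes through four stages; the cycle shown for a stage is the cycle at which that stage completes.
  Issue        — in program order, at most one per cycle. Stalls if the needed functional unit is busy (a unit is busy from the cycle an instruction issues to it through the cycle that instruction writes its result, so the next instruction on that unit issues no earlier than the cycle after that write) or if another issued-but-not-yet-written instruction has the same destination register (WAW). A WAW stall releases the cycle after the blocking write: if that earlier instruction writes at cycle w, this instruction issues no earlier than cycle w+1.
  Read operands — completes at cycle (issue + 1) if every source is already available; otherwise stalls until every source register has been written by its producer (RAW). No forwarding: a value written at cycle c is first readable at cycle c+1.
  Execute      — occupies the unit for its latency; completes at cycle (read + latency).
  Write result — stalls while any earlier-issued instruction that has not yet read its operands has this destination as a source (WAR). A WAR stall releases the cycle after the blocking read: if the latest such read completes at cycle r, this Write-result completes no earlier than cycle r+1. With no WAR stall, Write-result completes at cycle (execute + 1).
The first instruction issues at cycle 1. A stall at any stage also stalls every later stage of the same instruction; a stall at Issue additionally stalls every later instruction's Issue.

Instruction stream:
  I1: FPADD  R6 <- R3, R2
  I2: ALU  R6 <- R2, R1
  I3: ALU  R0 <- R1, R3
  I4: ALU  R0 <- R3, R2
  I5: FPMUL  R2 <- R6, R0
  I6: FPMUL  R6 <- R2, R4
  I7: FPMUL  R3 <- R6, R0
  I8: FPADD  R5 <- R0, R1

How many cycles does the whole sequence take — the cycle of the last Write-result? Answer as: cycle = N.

cycle = 41

  I1 | 1 | 2 | 5 | 6
  I2 | 7 | 8 | 9 | 10   WAW R6: wait I1 write@6
  I3 | 11 | 12 | 13 | 14   struct: ALU busy until I2 writes@10
  I4 | 15 | 16 | 17 | 18   struct: ALU busy until I3 writes@14
  I5 | 16 | 19 | 24 | 25   RAW R0: wait I4 write@18
  I6 | 26 | 27 | 32 | 33   struct: FPMUL busy until I5 writes@25
  I7 | 34 | 35 | 40 | 41   struct: FPMUL busy until I6 writes@33
  I8 | 35 | 36 | 39 | 40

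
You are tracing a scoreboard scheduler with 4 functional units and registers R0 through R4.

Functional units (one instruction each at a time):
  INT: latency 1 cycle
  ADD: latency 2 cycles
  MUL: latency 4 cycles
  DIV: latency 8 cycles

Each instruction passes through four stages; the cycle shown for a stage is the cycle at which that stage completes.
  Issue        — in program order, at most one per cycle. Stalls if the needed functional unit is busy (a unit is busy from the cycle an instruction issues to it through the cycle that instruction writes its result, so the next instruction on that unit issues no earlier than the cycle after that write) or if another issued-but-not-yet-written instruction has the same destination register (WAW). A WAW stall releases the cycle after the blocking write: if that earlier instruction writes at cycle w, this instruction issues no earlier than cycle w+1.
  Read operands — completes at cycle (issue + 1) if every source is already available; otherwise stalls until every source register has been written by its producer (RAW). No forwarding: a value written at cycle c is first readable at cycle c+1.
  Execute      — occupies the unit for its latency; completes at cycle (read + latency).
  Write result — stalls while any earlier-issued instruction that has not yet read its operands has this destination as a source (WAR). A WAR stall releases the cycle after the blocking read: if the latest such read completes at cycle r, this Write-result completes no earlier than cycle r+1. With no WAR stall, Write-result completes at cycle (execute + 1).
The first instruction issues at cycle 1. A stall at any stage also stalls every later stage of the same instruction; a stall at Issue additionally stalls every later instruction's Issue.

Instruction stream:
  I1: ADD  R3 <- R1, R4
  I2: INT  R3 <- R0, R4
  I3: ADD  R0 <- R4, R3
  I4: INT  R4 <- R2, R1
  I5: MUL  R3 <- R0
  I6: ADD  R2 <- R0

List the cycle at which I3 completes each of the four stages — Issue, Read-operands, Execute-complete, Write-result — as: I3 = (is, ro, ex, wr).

I3 = (7, 10, 12, 13)

cycle 1: issue I1 (ADD)
cycle 2: I1 read-ops
cycle 4: I1 finished on ADD
cycle 5: I1→R3
cycle 6: issue I2 (INT)
cycle 7: I2 read-ops | issue I3 (ADD)
cycle 8: I2 finished on INT
cycle 9: I2→R3
cycle 10: I3 read-ops | issue I4 (INT)
cycle 11: I4 read-ops | issue I5 (MUL)
cycle 12: I3 finished on ADD | I4 finished on INT
cycle 13: I3→R0 | I4→R4
cycle 14: I5 read-ops | issue I6 (ADD)
cycle 15: I6 read-ops
cycle 17: I6 finished on ADD
cycle 18: I5 finished on MUL | I6→R2
cycle 19: I5→R3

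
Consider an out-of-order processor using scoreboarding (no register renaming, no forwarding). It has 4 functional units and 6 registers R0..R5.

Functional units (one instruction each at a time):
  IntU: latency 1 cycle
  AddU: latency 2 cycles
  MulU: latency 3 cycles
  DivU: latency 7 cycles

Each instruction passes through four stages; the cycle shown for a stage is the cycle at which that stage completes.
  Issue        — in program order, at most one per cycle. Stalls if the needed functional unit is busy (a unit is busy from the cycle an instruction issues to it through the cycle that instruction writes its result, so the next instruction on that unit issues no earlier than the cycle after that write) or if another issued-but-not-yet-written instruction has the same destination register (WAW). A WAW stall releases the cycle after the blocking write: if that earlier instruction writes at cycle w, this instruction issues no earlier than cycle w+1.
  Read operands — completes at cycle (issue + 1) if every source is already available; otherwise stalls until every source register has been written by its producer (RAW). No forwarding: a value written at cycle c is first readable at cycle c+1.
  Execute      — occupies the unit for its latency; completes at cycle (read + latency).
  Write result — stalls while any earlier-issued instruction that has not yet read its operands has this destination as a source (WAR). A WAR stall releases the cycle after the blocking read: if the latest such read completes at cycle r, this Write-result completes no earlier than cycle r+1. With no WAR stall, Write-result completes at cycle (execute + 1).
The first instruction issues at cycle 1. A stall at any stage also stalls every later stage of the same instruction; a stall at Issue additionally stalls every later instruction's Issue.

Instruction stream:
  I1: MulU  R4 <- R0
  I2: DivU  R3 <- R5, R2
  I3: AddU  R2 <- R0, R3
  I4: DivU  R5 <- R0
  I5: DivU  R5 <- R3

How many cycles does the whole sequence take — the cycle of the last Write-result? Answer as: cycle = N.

cycle = 31

I1  is:1  ro:2  ex:5  wr:6
I2  is:2  ro:3  ex:10  wr:11
I3  is:3  ro:12  ex:14  wr:15  — RAW R3: wait I2 write@11
I4  is:12  ro:13  ex:20  wr:21  — struct: DivU busy until I2 writes@11
I5  is:22  ro:23  ex:30  wr:31  — struct: DivU busy until I4 writes@21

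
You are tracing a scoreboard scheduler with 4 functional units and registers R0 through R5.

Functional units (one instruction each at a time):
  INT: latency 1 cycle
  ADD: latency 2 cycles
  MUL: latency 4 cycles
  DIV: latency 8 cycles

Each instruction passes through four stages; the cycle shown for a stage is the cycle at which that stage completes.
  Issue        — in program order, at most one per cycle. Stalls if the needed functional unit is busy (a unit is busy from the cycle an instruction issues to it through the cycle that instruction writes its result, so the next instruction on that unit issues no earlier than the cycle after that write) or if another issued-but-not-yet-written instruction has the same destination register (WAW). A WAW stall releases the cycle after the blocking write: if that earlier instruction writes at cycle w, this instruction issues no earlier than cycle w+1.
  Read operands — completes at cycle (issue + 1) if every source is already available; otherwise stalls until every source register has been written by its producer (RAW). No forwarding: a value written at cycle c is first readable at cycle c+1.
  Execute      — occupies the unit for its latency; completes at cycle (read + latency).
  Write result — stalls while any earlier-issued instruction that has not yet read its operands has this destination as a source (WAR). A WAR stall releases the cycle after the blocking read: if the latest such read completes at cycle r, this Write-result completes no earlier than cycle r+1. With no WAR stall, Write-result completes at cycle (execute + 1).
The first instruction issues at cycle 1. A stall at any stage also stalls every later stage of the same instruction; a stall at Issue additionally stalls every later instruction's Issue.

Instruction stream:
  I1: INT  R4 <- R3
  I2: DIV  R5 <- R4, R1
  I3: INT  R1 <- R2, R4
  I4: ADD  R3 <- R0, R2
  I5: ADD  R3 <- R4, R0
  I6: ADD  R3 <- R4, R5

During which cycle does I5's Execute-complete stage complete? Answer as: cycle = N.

cycle = 14

[I1] 1/2/3/4
[I2] 2/5/13/14  (RAW R4: wait I1 write@4)
[I3] 5/6/7/8  (struct: INT busy until I1 writes@4)
[I4] 6/7/9/10
[I5] 11/12/14/15  (struct: ADD busy until I4 writes@10)
[I6] 16/17/19/20  (struct: ADD busy until I5 writes@15)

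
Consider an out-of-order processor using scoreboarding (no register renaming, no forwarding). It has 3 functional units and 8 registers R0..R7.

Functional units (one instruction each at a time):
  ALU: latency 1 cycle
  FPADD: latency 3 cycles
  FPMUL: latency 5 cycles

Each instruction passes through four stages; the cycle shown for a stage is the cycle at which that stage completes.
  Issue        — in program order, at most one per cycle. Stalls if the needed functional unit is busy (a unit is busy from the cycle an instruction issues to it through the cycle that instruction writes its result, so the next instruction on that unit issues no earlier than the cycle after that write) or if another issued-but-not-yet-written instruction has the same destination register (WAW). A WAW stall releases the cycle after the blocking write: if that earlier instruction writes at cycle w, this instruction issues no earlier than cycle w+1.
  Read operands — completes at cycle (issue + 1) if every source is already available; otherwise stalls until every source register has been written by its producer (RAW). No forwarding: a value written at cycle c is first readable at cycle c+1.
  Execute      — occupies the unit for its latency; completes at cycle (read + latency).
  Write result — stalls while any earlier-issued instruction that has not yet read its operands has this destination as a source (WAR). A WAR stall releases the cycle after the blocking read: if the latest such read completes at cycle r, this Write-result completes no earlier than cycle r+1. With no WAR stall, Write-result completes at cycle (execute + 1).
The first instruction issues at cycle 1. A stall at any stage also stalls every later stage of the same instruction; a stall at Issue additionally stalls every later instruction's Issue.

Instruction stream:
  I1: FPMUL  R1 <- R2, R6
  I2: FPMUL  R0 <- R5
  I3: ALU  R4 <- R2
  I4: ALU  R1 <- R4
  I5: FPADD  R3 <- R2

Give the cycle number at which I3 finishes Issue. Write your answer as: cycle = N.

cycle = 10

[1] I1 issues→FPMUL
[2] I1 reads
[7] I1 exec-done
[8] I1 writes R1
[9] I2 issues→FPMUL
[10] I2 reads | I3 issues→ALU
[11] I3 reads
[12] I3 exec-done
[13] I3 writes R4
[14] I4 issues→ALU
[15] I2 exec-done | I4 reads | I5 issues→FPADD
[16] I2 writes R0 | I4 exec-done | I5 reads
[17] I4 writes R1
[19] I5 exec-done
[20] I5 writes R3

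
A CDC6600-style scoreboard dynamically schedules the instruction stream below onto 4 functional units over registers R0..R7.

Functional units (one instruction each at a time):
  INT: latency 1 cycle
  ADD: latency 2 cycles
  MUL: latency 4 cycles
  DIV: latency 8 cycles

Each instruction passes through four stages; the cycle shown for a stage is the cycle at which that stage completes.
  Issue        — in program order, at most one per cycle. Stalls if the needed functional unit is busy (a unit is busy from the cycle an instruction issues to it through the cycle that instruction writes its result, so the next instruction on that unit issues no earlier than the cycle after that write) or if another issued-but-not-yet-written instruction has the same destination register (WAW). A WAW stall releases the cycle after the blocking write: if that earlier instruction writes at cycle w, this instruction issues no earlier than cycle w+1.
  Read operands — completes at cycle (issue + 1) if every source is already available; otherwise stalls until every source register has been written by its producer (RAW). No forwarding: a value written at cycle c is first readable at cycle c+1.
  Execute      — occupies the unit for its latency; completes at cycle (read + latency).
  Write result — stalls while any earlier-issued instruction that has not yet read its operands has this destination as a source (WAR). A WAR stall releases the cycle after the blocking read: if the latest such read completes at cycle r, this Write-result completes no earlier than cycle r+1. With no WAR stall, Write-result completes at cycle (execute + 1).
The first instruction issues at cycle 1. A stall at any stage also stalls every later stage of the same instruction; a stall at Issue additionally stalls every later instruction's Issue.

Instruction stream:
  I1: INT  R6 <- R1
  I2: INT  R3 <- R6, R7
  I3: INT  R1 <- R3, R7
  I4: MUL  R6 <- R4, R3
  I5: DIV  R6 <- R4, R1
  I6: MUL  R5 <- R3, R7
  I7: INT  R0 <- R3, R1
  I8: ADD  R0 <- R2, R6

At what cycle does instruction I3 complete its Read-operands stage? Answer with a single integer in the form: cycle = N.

cycle = 10

c1: issue I1 (INT)
c2: I1 read-ops
c3: I1 finished on INT
c4: I1→R6
c5: issue I2 (INT)
c6: I2 read-ops
c7: I2 finished on INT
c8: I2→R3
c9: issue I3 (INT)
c10: I3 read-ops; issue I4 (MUL)
c11: I3 finished on INT; I4 read-ops
c12: I3→R1
c15: I4 finished on MUL
c16: I4→R6
c17: issue I5 (DIV)
c18: I5 read-ops; issue I6 (MUL)
c19: I6 read-ops; issue I7 (INT)
c20: I7 read-ops
c21: I7 finished on INT
c22: I7→R0
c23: I6 finished on MUL; issue I8 (ADD)
c24: I6→R5
c26: I5 finished on DIV
c27: I5→R6
c28: I8 read-ops
c30: I8 finished on ADD
c31: I8→R0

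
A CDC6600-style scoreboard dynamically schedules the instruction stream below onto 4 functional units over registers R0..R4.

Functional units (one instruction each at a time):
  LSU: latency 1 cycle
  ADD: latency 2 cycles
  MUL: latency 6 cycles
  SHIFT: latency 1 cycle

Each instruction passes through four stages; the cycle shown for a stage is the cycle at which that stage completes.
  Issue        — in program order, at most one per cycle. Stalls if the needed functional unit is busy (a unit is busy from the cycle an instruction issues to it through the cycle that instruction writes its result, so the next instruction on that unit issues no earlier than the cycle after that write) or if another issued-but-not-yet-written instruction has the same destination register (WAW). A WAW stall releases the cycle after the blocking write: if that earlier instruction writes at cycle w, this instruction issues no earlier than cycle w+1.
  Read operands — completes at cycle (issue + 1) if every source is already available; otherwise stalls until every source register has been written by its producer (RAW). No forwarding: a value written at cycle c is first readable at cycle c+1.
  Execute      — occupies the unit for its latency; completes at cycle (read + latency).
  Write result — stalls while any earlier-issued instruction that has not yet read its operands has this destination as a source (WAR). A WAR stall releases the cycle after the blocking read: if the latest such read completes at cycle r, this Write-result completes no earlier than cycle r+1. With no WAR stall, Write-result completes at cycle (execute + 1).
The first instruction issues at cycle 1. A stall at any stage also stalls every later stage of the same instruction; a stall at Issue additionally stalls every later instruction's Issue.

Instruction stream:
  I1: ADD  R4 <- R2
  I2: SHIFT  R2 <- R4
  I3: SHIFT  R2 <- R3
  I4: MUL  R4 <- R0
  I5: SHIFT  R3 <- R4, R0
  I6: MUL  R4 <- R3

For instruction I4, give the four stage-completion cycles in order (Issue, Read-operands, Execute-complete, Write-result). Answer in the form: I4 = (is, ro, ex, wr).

  I1 | 1 | 2 | 4 | 5
  I2 | 2 | 6 | 7 | 8   RAW R4: wait I1 write@5
  I3 | 9 | 10 | 11 | 12   struct: SHIFT busy until I2 writes@8
  I4 | 10 | 11 | 17 | 18
  I5 | 13 | 19 | 20 | 21   struct: SHIFT busy until I3 writes@12 · RAW R4: wait I4 write@18
  I6 | 19 | 22 | 28 | 29   struct: MUL busy until I4 writes@18 · RAW R3: wait I5 write@21

I4 = (10, 11, 17, 18)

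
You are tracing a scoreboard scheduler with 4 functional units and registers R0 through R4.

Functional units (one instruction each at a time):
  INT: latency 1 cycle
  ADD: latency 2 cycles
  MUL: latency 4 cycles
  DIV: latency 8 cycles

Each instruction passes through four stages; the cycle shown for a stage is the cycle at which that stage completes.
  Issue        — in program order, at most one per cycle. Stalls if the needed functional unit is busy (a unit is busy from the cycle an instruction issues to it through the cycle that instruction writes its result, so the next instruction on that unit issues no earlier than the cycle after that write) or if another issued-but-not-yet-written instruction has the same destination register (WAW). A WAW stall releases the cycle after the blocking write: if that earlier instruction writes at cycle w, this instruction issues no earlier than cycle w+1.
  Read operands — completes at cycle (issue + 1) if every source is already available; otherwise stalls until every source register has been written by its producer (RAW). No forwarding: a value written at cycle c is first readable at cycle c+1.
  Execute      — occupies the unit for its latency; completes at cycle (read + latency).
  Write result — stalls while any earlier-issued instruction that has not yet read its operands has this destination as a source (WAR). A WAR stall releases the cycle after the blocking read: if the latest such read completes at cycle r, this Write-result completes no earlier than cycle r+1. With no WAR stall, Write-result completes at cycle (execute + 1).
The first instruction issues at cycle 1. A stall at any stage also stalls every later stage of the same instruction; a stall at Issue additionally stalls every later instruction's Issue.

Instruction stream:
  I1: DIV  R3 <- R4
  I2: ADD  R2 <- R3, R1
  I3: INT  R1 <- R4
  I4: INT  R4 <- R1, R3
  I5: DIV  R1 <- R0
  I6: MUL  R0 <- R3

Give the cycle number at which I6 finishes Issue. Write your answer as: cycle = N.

cycle = 16

cycle 1: I1 issues→DIV
cycle 2: I1 reads; I2 issues→ADD
cycle 3: I3 issues→INT
cycle 4: I3 reads
cycle 5: I3 exec-done
cycle 10: I1 exec-done
cycle 11: I1 writes R3
cycle 12: I2 reads
cycle 13: I3 writes R1
cycle 14: I2 exec-done; I4 issues→INT
cycle 15: I2 writes R2; I4 reads; I5 issues→DIV
cycle 16: I4 exec-done; I5 reads; I6 issues→MUL
cycle 17: I4 writes R4; I6 reads
cycle 21: I6 exec-done
cycle 22: I6 writes R0
cycle 24: I5 exec-done
cycle 25: I5 writes R1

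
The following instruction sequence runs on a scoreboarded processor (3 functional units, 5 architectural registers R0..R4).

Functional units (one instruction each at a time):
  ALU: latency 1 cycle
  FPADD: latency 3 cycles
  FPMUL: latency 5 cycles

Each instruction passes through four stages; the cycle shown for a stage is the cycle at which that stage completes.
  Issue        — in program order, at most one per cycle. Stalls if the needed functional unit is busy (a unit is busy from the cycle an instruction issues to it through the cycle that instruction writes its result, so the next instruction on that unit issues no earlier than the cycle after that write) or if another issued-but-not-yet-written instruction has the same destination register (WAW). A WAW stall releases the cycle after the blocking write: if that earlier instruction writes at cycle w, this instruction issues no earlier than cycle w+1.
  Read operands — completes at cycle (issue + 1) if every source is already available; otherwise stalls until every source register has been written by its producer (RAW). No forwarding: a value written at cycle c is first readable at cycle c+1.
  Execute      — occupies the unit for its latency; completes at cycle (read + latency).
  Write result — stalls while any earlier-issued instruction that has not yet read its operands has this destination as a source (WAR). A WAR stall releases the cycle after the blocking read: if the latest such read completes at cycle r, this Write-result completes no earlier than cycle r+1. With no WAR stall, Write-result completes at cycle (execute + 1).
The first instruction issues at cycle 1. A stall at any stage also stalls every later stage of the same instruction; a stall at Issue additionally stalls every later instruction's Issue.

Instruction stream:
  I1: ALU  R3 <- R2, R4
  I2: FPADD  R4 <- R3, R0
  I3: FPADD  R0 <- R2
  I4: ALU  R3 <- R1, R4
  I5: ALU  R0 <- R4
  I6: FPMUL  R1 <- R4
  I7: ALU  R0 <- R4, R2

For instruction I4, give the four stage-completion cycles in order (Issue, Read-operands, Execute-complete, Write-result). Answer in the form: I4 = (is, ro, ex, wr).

[I1] 1/2/3/4
[I2] 2/5/8/9  (RAW R3: wait I1 write@4)
[I3] 10/11/14/15  (struct: FPADD busy until I2 writes@9)
[I4] 11/12/13/14
[I5] 16/17/18/19  (WAW R0: wait I3 write@15)
[I6] 17/18/23/24
[I7] 20/21/22/23  (struct: ALU busy until I5 writes@19)

I4 = (11, 12, 13, 14)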